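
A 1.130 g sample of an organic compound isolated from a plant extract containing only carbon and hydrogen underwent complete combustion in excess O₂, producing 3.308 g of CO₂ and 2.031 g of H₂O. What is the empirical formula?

mol C = 3.308 g CO₂ ÷ 44.009 g/mol = 0.075166 mol
mol H = 2 × 2.031 g H₂O ÷ 18.015 g/mol = 0.22548 mol
Divide by the smallest (0.075166 mol): C 1.000, H 3.000

CH3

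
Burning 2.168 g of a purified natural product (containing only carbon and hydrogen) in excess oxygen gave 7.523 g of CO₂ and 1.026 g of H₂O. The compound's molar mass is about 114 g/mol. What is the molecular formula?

C9H6

mol C = 7.523 g CO₂ ÷ 44.009 g/mol = 0.17094 mol
mol H = 2 × 1.026 g H₂O ÷ 18.015 g/mol = 0.11391 mol
Divide by the smallest (0.11391 mol): C 1.501, H 1.000
Multiplying each by 2 gives whole numbers: C 3.00, H 2.00
Empirical formula: C3H2
Empirical-formula mass = 38.05 g/mol; 114 ÷ 38.05 ≈ 3, so the molecular formula is C9H6.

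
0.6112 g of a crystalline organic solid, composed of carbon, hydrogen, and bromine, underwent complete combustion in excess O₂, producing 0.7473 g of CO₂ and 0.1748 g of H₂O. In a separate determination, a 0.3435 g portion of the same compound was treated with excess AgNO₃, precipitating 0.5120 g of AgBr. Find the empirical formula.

mol C = 0.7473 g CO₂ ÷ 44.009 g/mol = 0.016981 mol
mol H = 2 × 0.1748 g H₂O ÷ 18.015 g/mol = 0.019406 mol
From the AgBr data: mol Br per gram of compound = (0.5120 ÷ 187.772) ÷ 0.3435 = 0.0079380 mol/g, so in the 0.6112 g combustion sample mol Br = 0.0048517 mol
Divide by the smallest (0.0048517 mol): C 3.500, H 4.000, Br 1.000
Multiplying each by 2 gives whole numbers: C 7.00, H 8.00, Br 2.00

C7H8Br2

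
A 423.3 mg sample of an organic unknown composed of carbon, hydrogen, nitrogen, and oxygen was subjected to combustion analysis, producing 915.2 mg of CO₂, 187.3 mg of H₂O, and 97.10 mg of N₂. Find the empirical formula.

mol C = 0.9152 g CO₂ ÷ 44.009 g/mol = 0.020796 mol
mol H = 2 × 0.1873 g H₂O ÷ 18.015 g/mol = 0.020794 mol
mol N = 2 × 0.09710 g N₂ ÷ 28.014 g/mol = 0.0069322 mol
mass O = 0.4233 − (0.24978 + 0.020960 + 0.097100) = 0.055462 g → mol O = 0.055462 ÷ 15.999 = 0.0034666 mol
Divide by the smallest (0.0034666 mol): C 5.999, H 5.998, N 2.000, O 1.000

C6H6N2O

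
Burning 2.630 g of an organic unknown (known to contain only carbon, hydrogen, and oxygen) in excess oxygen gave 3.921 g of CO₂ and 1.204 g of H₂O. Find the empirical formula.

C2H3O2

mol C = 3.921 g CO₂ ÷ 44.009 g/mol = 0.089095 mol
mol H = 2 × 1.204 g H₂O ÷ 18.015 g/mol = 0.13367 mol
mass O = 2.630 − (1.0701 + 0.13474) = 1.4251 g → mol O = 1.4251 ÷ 15.999 = 0.089077 mol
Divide by the smallest (0.089077 mol): C 1.000, H 1.501, O 1.000
Multiplying each by 2 gives whole numbers: C 2.00, H 3.00, O 2.00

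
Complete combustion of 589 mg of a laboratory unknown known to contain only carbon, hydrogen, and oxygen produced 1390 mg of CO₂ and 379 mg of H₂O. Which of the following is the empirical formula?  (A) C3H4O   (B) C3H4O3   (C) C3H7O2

(A) C3H4O

mol C = 1.39 g CO₂ ÷ 44.009 g/mol = 0.03158 mol
mol H = 2 × 0.379 g H₂O ÷ 18.015 g/mol = 0.04208 mol
mass O = 0.589 − (0.3794 + 0.04241) = 0.1672 g → mol O = 0.1672 ÷ 15.999 = 0.01045 mol
Divide by the smallest (0.01045 mol): C 3.022, H 4.026, O 1.000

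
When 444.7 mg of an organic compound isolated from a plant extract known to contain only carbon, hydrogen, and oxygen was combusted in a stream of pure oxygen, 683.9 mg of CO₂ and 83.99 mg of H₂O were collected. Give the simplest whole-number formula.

C5H3O5

mol C = 0.6839 g CO₂ ÷ 44.009 g/mol = 0.015540 mol
mol H = 2 × 0.08399 g H₂O ÷ 18.015 g/mol = 0.0093245 mol
mass O = 0.4447 − (0.18665 + 0.0093990) = 0.24865 g → mol O = 0.24865 ÷ 15.999 = 0.015542 mol
Divide by the smallest (0.0093245 mol): C 1.667, H 1.000, O 1.667
Multiplying each by 3 gives whole numbers: C 5.00, H 3.00, O 5.00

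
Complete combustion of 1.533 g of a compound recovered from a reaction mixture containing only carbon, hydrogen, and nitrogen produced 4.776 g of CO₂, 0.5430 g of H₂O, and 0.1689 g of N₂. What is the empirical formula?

C9H5N

mol C = 4.776 g CO₂ ÷ 44.009 g/mol = 0.10852 mol
mol H = 2 × 0.5430 g H₂O ÷ 18.015 g/mol = 0.060283 mol
mol N = 2 × 0.1689 g N₂ ÷ 28.014 g/mol = 0.012058 mol
Divide by the smallest (0.012058 mol): C 9.000, H 4.999, N 1.000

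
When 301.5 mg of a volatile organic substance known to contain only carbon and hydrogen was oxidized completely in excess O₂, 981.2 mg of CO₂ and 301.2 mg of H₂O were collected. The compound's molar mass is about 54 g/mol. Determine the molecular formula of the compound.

C4H6

mol C = 0.9812 g CO₂ ÷ 44.009 g/mol = 0.022295 mol
mol H = 2 × 0.3012 g H₂O ÷ 18.015 g/mol = 0.033439 mol
Divide by the smallest (0.022295 mol): C 1.000, H 1.500
Multiplying each by 2 gives whole numbers: C 2.00, H 3.00
Empirical formula: C2H3
Empirical-formula mass = 27.05 g/mol; 54 ÷ 27.05 ≈ 2, so the molecular formula is C4H6.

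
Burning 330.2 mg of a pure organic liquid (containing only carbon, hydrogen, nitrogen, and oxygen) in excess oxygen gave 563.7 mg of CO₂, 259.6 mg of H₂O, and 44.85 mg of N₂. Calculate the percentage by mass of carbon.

46.59%

mol C = 0.5637 g CO₂ ÷ 44.009 g/mol = 0.012809 mol
mol H = 2 × 0.2596 g H₂O ÷ 18.015 g/mol = 0.028820 mol
mol N = 2 × 0.04485 g N₂ ÷ 28.014 g/mol = 0.0032020 mol
mass O = 0.3302 − (0.15385 + 0.029051 + 0.044850) = 0.10245 g → mol O = 0.10245 ÷ 15.999 = 0.0064037 mol
mass % C = 0.15385 g ÷ 0.3302 g × 100%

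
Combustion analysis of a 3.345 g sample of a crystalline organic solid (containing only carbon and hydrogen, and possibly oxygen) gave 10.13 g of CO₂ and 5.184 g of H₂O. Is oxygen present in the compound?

no

mol C = 10.13 g CO₂ ÷ 44.009 g/mol = 0.23018 mol
mol H = 2 × 5.184 g H₂O ÷ 18.015 g/mol = 0.57552 mol
C and H together account for 3.3448 g — essentially the entire 3.345 g sample — so the compound contains no oxygen.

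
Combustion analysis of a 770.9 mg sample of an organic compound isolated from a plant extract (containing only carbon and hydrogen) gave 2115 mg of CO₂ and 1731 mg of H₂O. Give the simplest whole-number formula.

CH4

mol C = 2.115 g CO₂ ÷ 44.009 g/mol = 0.048058 mol
mol H = 2 × 1.731 g H₂O ÷ 18.015 g/mol = 0.19217 mol
Divide by the smallest (0.048058 mol): C 1.000, H 3.999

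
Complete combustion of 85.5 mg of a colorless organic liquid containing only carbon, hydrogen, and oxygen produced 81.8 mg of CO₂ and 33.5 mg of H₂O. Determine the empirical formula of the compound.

mol C = 0.0818 g CO₂ ÷ 44.009 g/mol = 0.001859 mol
mol H = 2 × 0.0335 g H₂O ÷ 18.015 g/mol = 0.003719 mol
mass O = 0.0855 − (0.02232 + 0.003749) = 0.05943 g → mol O = 0.05943 ÷ 15.999 = 0.003714 mol
Divide by the smallest (0.001859 mol): C 1.000, H 2.001, O 1.998

CH2O2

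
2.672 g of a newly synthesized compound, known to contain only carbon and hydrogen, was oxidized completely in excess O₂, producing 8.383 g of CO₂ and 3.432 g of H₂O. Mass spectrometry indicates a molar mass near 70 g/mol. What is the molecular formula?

C5H10

mol C = 8.383 g CO₂ ÷ 44.009 g/mol = 0.19048 mol
mol H = 2 × 3.432 g H₂O ÷ 18.015 g/mol = 0.38102 mol
Divide by the smallest (0.19048 mol): C 1.000, H 2.000
Empirical formula: CH2
Empirical-formula mass = 14.03 g/mol; 70 ÷ 14.03 ≈ 5, so the molecular formula is C5H10.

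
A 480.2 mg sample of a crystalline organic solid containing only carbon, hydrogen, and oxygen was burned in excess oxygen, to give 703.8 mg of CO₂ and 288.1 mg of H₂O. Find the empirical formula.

CH2O

mol C = 0.7038 g CO₂ ÷ 44.009 g/mol = 0.015992 mol
mol H = 2 × 0.2881 g H₂O ÷ 18.015 g/mol = 0.031984 mol
mass O = 0.4802 − (0.19208 + 0.032240) = 0.25588 g → mol O = 0.25588 ÷ 15.999 = 0.015993 mol
Divide by the smallest (0.015992 mol): C 1.000, H 2.000, O 1.000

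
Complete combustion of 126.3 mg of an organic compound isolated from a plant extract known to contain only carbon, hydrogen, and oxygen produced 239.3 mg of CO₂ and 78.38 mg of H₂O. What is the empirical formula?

mol C = 0.2393 g CO₂ ÷ 44.009 g/mol = 0.0054375 mol
mol H = 2 × 0.07838 g H₂O ÷ 18.015 g/mol = 0.0087016 mol
mass O = 0.1263 − (0.065310 + 0.0087713) = 0.052219 g → mol O = 0.052219 ÷ 15.999 = 0.0032639 mol
Divide by the smallest (0.0032639 mol): C 1.666, H 2.666, O 1.000
Multiplying each by 3 gives whole numbers: C 5.00, H 8.00, O 3.00

C5H8O3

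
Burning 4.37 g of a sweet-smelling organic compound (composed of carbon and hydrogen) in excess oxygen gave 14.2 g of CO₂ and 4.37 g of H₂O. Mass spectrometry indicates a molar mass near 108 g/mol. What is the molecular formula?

mol C = 14.2 g CO₂ ÷ 44.009 g/mol = 0.3227 mol
mol H = 2 × 4.37 g H₂O ÷ 18.015 g/mol = 0.4852 mol
Divide by the smallest (0.3227 mol): C 1.000, H 1.504
Multiplying each by 2 gives whole numbers: C 2.00, H 3.01
Empirical formula: C2H3
Empirical-formula mass = 27.05 g/mol; 108 ÷ 27.05 ≈ 4, so the molecular formula is C8H12.

C8H12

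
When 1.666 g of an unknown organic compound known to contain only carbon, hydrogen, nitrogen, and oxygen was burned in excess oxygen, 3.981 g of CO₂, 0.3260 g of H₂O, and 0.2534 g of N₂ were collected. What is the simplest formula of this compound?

C5H2NO

mol C = 3.981 g CO₂ ÷ 44.009 g/mol = 0.090459 mol
mol H = 2 × 0.3260 g H₂O ÷ 18.015 g/mol = 0.036192 mol
mol N = 2 × 0.2534 g N₂ ÷ 28.014 g/mol = 0.018091 mol
mass O = 1.666 − (1.0865 + 0.036482 + 0.25340) = 0.28962 g → mol O = 0.28962 ÷ 15.999 = 0.018102 mol
Divide by the smallest (0.018091 mol): C 5.000, H 2.001, N 1.000, O 1.001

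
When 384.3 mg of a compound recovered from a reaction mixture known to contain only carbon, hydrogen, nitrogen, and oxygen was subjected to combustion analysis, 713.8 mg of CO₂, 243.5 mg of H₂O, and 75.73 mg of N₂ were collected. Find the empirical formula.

mol C = 0.7138 g CO₂ ÷ 44.009 g/mol = 0.016219 mol
mol H = 2 × 0.2435 g H₂O ÷ 18.015 g/mol = 0.027033 mol
mol N = 2 × 0.07573 g N₂ ÷ 28.014 g/mol = 0.0054066 mol
mass O = 0.3843 − (0.19481 + 0.027249 + 0.075730) = 0.086509 g → mol O = 0.086509 ÷ 15.999 = 0.0054072 mol
Divide by the smallest (0.0054066 mol): C 3.000, H 5.000, N 1.000, O 1.000

C3H5NO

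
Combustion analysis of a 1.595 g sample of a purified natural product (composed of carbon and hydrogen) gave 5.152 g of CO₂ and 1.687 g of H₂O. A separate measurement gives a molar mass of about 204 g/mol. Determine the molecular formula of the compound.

C15H24

mol C = 5.152 g CO₂ ÷ 44.009 g/mol = 0.11707 mol
mol H = 2 × 1.687 g H₂O ÷ 18.015 g/mol = 0.18729 mol
Divide by the smallest (0.11707 mol): C 1.000, H 1.600
Multiplying each by 5 gives whole numbers: C 5.00, H 8.00
Empirical formula: C5H8
Empirical-formula mass = 68.12 g/mol; 204 ÷ 68.12 ≈ 3, so the molecular formula is C15H24.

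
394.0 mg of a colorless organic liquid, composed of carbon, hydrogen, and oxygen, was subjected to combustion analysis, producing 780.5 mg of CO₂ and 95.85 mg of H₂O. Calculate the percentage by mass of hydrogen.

2.72%

mol C = 0.7805 g CO₂ ÷ 44.009 g/mol = 0.017735 mol
mol H = 2 × 0.09585 g H₂O ÷ 18.015 g/mol = 0.010641 mol
mass O = 0.3940 − (0.21302 + 0.010726) = 0.17026 g → mol O = 0.17026 ÷ 15.999 = 0.010642 mol
mass % H = 0.010726 g ÷ 0.3940 g × 100%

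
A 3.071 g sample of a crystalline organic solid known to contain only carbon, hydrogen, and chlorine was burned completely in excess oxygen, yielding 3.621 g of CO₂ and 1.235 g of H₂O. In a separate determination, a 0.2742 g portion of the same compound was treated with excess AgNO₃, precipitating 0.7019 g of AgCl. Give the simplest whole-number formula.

C3H5Cl2

mol C = 3.621 g CO₂ ÷ 44.009 g/mol = 0.082279 mol
mol H = 2 × 1.235 g H₂O ÷ 18.015 g/mol = 0.13711 mol
From the AgCl data: mol Cl per gram of compound = (0.7019 ÷ 143.318) ÷ 0.2742 = 0.017861 mol/g, so in the 3.071 g combustion sample mol Cl = 0.054851 mol
Divide by the smallest (0.054851 mol): C 1.500, H 2.500, Cl 1.000
Multiplying each by 2 gives whole numbers: C 3.00, H 5.00, Cl 2.00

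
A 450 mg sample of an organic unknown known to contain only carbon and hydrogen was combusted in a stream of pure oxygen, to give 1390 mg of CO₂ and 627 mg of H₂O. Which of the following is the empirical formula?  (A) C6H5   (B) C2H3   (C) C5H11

mol C = 1.39 g CO₂ ÷ 44.009 g/mol = 0.03158 mol
mol H = 2 × 0.627 g H₂O ÷ 18.015 g/mol = 0.06961 mol
Divide by the smallest (0.03158 mol): C 1.000, H 2.204
Multiplying each by 5 gives whole numbers: C 5.00, H 11.02

(C) C5H11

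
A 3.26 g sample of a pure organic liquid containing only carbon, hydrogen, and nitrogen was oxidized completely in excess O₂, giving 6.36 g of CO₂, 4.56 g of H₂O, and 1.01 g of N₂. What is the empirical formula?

C2H7N

mol C = 6.36 g CO₂ ÷ 44.009 g/mol = 0.1445 mol
mol H = 2 × 4.56 g H₂O ÷ 18.015 g/mol = 0.5062 mol
mol N = 2 × 1.01 g N₂ ÷ 28.014 g/mol = 0.07211 mol
Divide by the smallest (0.07211 mol): C 2.004, H 7.021, N 1.000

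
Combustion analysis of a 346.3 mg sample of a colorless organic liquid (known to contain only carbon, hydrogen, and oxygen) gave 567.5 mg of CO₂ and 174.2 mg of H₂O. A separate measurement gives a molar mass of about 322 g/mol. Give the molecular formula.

mol C = 0.5675 g CO₂ ÷ 44.009 g/mol = 0.012895 mol
mol H = 2 × 0.1742 g H₂O ÷ 18.015 g/mol = 0.019339 mol
mass O = 0.3463 − (0.15488 + 0.019494) = 0.17192 g → mol O = 0.17192 ÷ 15.999 = 0.010746 mol
Divide by the smallest (0.010746 mol): C 1.200, H 1.800, O 1.000
Multiplying each by 5 gives whole numbers: C 6.00, H 9.00, O 5.00
Empirical formula: C6H9O5
Empirical-formula mass = 161.13 g/mol; 322 ÷ 161.13 ≈ 2, so the molecular formula is C12H18O10.

C12H18O10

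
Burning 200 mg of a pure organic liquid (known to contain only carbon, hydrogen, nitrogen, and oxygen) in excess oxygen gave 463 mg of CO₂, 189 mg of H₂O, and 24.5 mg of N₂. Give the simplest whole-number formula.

mol C = 0.463 g CO₂ ÷ 44.009 g/mol = 0.01052 mol
mol H = 2 × 0.189 g H₂O ÷ 18.015 g/mol = 0.02098 mol
mol N = 2 × 0.0245 g N₂ ÷ 28.014 g/mol = 0.001749 mol
mass O = 0.200 − (0.1264 + 0.02115 + 0.02450) = 0.02799 g → mol O = 0.02799 ÷ 15.999 = 0.001749 mol
Divide by the smallest (0.001749 mol): C 6.015, H 11.996, N 1.000, O 1.000

C6H12NO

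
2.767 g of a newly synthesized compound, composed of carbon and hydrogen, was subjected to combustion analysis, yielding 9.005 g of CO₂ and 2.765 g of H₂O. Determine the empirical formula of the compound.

C2H3

mol C = 9.005 g CO₂ ÷ 44.009 g/mol = 0.20462 mol
mol H = 2 × 2.765 g H₂O ÷ 18.015 g/mol = 0.30697 mol
Divide by the smallest (0.20462 mol): C 1.000, H 1.500
Multiplying each by 2 gives whole numbers: C 2.00, H 3.00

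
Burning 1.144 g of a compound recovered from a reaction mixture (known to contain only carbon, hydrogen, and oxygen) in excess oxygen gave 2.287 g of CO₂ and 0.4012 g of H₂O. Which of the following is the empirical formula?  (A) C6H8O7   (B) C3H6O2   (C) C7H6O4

(C) C7H6O4

mol C = 2.287 g CO₂ ÷ 44.009 g/mol = 0.051967 mol
mol H = 2 × 0.4012 g H₂O ÷ 18.015 g/mol = 0.044541 mol
mass O = 1.144 − (0.62417 + 0.044897) = 0.47493 g → mol O = 0.47493 ÷ 15.999 = 0.029685 mol
Divide by the smallest (0.029685 mol): C 1.751, H 1.500, O 1.000
Multiplying each by 4 gives whole numbers: C 7.00, H 6.00, O 4.00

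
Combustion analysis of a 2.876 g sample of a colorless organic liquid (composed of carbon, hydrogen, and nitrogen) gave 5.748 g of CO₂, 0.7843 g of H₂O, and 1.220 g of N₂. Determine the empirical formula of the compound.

C3H2N2

mol C = 5.748 g CO₂ ÷ 44.009 g/mol = 0.13061 mol
mol H = 2 × 0.7843 g H₂O ÷ 18.015 g/mol = 0.087072 mol
mol N = 2 × 1.220 g N₂ ÷ 28.014 g/mol = 0.087099 mol
Divide by the smallest (0.087072 mol): C 1.500, H 1.000, N 1.000
Multiplying each by 2 gives whole numbers: C 3.00, H 2.00, N 2.00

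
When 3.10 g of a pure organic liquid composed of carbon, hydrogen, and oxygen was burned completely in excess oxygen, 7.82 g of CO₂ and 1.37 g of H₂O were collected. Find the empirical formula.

mol C = 7.82 g CO₂ ÷ 44.009 g/mol = 0.1777 mol
mol H = 2 × 1.37 g H₂O ÷ 18.015 g/mol = 0.1521 mol
mass O = 3.10 − (2.134 + 0.1533) = 0.8124 g → mol O = 0.8124 ÷ 15.999 = 0.05078 mol
Divide by the smallest (0.05078 mol): C 3.499, H 2.995, O 1.000
Multiplying each by 2 gives whole numbers: C 7.00, H 5.99, O 2.00

C7H6O2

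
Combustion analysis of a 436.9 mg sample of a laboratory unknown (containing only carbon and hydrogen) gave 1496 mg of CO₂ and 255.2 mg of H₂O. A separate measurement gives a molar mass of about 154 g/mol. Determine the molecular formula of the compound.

mol C = 1.496 g CO₂ ÷ 44.009 g/mol = 0.033993 mol
mol H = 2 × 0.2552 g H₂O ÷ 18.015 g/mol = 0.028332 mol
Divide by the smallest (0.028332 mol): C 1.200, H 1.000
Multiplying each by 5 gives whole numbers: C 6.00, H 5.00
Empirical formula: C6H5
Empirical-formula mass = 77.11 g/mol; 154 ÷ 77.11 ≈ 2, so the molecular formula is C12H10.

C12H10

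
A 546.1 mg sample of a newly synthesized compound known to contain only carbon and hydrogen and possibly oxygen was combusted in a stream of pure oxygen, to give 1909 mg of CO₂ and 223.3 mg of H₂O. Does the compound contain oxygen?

no

mol C = 1.909 g CO₂ ÷ 44.009 g/mol = 0.043377 mol
mol H = 2 × 0.2233 g H₂O ÷ 18.015 g/mol = 0.024790 mol
C and H together account for 0.54600 g — essentially the entire 0.5461 g sample — so the compound contains no oxygen.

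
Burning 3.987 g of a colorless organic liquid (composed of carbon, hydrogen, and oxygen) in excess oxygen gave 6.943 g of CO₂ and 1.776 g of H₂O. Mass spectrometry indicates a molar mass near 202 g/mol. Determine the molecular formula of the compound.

C8H10O6

mol C = 6.943 g CO₂ ÷ 44.009 g/mol = 0.15776 mol
mol H = 2 × 1.776 g H₂O ÷ 18.015 g/mol = 0.19717 mol
mass O = 3.987 − (1.8949 + 0.19875) = 1.8934 g → mol O = 1.8934 ÷ 15.999 = 0.11834 mol
Divide by the smallest (0.11834 mol): C 1.333, H 1.666, O 1.000
Multiplying each by 3 gives whole numbers: C 4.00, H 5.00, O 3.00
Empirical formula: C4H5O3
Empirical-formula mass = 101.08 g/mol; 202 ÷ 101.08 ≈ 2, so the molecular formula is C8H10O6.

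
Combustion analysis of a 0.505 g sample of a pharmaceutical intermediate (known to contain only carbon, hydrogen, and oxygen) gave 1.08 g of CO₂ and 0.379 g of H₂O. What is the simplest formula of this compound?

C7H12O3

mol C = 1.08 g CO₂ ÷ 44.009 g/mol = 0.02454 mol
mol H = 2 × 0.379 g H₂O ÷ 18.015 g/mol = 0.04208 mol
mass O = 0.505 − (0.2948 + 0.04241) = 0.1678 g → mol O = 0.1678 ÷ 15.999 = 0.01049 mol
Divide by the smallest (0.01049 mol): C 2.339, H 4.011, O 1.000
Multiplying each by 3 gives whole numbers: C 7.02, H 12.03, O 3.00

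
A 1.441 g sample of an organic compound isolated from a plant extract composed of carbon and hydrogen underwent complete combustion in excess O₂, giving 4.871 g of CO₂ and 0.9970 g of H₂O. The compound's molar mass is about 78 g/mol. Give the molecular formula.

C6H6

mol C = 4.871 g CO₂ ÷ 44.009 g/mol = 0.11068 mol
mol H = 2 × 0.9970 g H₂O ÷ 18.015 g/mol = 0.11069 mol
Divide by the smallest (0.11068 mol): C 1.000, H 1.000
Empirical formula: CH
Empirical-formula mass = 13.02 g/mol; 78 ÷ 13.02 ≈ 6, so the molecular formula is C6H6.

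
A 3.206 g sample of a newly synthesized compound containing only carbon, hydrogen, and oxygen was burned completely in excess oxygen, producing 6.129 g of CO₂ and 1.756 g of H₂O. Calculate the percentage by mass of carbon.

52.18%

mol C = 6.129 g CO₂ ÷ 44.009 g/mol = 0.13927 mol
mol H = 2 × 1.756 g H₂O ÷ 18.015 g/mol = 0.19495 mol
mass O = 3.206 − (1.6727 + 0.19651) = 1.3368 g → mol O = 1.3368 ÷ 15.999 = 0.083552 mol
mass % C = 1.6727 g ÷ 3.206 g × 100%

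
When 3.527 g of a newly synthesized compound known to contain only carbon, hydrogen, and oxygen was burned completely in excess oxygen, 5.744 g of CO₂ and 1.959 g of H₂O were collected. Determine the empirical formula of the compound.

C6H10O5

mol C = 5.744 g CO₂ ÷ 44.009 g/mol = 0.13052 mol
mol H = 2 × 1.959 g H₂O ÷ 18.015 g/mol = 0.21749 mol
mass O = 3.527 − (1.5677 + 0.21923) = 1.7401 g → mol O = 1.7401 ÷ 15.999 = 0.10876 mol
Divide by the smallest (0.10876 mol): C 1.200, H 2.000, O 1.000
Multiplying each by 5 gives whole numbers: C 6.00, H 10.00, O 5.00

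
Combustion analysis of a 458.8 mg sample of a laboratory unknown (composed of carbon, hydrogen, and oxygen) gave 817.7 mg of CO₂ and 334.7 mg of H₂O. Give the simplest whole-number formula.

C3H6O2

mol C = 0.8177 g CO₂ ÷ 44.009 g/mol = 0.018580 mol
mol H = 2 × 0.3347 g H₂O ÷ 18.015 g/mol = 0.037158 mol
mass O = 0.4588 − (0.22317 + 0.037455) = 0.19818 g → mol O = 0.19818 ÷ 15.999 = 0.012387 mol
Divide by the smallest (0.012387 mol): C 1.500, H 3.000, O 1.000
Multiplying each by 2 gives whole numbers: C 3.00, H 6.00, O 2.00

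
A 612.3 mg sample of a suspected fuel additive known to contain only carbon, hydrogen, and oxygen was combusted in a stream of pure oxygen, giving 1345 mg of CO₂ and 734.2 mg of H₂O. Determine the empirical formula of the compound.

mol C = 1.345 g CO₂ ÷ 44.009 g/mol = 0.030562 mol
mol H = 2 × 0.7342 g H₂O ÷ 18.015 g/mol = 0.081510 mol
mass O = 0.6123 − (0.36708 + 0.082162) = 0.16306 g → mol O = 0.16306 ÷ 15.999 = 0.010192 mol
Divide by the smallest (0.010192 mol): C 2.999, H 7.998, O 1.000

C3H8O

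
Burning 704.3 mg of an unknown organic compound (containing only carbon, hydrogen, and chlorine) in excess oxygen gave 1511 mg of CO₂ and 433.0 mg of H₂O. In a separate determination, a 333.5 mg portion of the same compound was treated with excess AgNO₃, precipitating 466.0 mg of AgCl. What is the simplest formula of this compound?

C5H7Cl

mol C = 1.511 g CO₂ ÷ 44.009 g/mol = 0.034334 mol
mol H = 2 × 0.4330 g H₂O ÷ 18.015 g/mol = 0.048071 mol
From the AgCl data: mol Cl per gram of compound = (0.4660 ÷ 143.318) ÷ 0.3335 = 0.0097497 mol/g, so in the 0.7043 g combustion sample mol Cl = 0.0068667 mol
Divide by the smallest (0.0068667 mol): C 5.000, H 7.001, Cl 1.000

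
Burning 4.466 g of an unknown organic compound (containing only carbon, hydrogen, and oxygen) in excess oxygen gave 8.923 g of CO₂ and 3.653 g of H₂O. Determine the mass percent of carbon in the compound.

54.53%

mol C = 8.923 g CO₂ ÷ 44.009 g/mol = 0.20275 mol
mol H = 2 × 3.653 g H₂O ÷ 18.015 g/mol = 0.40555 mol
mass O = 4.466 − (2.4353 + 0.40880) = 1.6219 g → mol O = 1.6219 ÷ 15.999 = 0.10138 mol
mass % C = 2.4353 g ÷ 4.466 g × 100%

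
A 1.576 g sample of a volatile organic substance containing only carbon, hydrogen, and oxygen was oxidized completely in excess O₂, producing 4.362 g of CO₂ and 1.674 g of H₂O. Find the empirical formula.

mol C = 4.362 g CO₂ ÷ 44.009 g/mol = 0.099116 mol
mol H = 2 × 1.674 g H₂O ÷ 18.015 g/mol = 0.18585 mol
mass O = 1.576 − (1.1905 + 0.18733) = 0.19818 g → mol O = 0.19818 ÷ 15.999 = 0.012387 mol
Divide by the smallest (0.012387 mol): C 8.001, H 15.003, O 1.000

C8H15O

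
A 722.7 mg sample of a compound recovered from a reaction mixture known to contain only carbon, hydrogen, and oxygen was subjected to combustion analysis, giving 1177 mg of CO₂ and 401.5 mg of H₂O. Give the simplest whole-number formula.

mol C = 1.177 g CO₂ ÷ 44.009 g/mol = 0.026745 mol
mol H = 2 × 0.4015 g H₂O ÷ 18.015 g/mol = 0.044574 mol
mass O = 0.7227 − (0.32123 + 0.044931) = 0.35654 g → mol O = 0.35654 ÷ 15.999 = 0.022285 mol
Divide by the smallest (0.022285 mol): C 1.200, H 2.000, O 1.000
Multiplying each by 5 gives whole numbers: C 6.00, H 10.00, O 5.00

C6H10O5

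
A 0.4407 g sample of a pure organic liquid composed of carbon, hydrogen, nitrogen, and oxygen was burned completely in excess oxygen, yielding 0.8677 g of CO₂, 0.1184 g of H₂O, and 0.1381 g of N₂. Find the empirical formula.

C6H4N3O

mol C = 0.8677 g CO₂ ÷ 44.009 g/mol = 0.019716 mol
mol H = 2 × 0.1184 g H₂O ÷ 18.015 g/mol = 0.013145 mol
mol N = 2 × 0.1381 g N₂ ÷ 28.014 g/mol = 0.0098594 mol
mass O = 0.4407 − (0.23681 + 0.013250 + 0.13810) = 0.052536 g → mol O = 0.052536 ÷ 15.999 = 0.0032837 mol
Divide by the smallest (0.0032837 mol): C 6.004, H 4.003, N 3.002, O 1.000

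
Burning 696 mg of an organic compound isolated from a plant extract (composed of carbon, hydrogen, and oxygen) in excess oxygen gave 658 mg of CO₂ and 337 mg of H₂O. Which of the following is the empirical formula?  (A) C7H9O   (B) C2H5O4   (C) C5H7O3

mol C = 0.658 g CO₂ ÷ 44.009 g/mol = 0.01495 mol
mol H = 2 × 0.337 g H₂O ÷ 18.015 g/mol = 0.03741 mol
mass O = 0.696 − (0.1796 + 0.03771) = 0.4787 g → mol O = 0.4787 ÷ 15.999 = 0.02992 mol
Divide by the smallest (0.01495 mol): C 1.000, H 2.502, O 2.001
Multiplying each by 2 gives whole numbers: C 2.00, H 5.00, O 4.00

(B) C2H5O4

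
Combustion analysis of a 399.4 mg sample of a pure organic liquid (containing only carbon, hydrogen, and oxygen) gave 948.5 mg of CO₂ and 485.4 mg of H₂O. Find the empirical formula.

C4H10O

mol C = 0.9485 g CO₂ ÷ 44.009 g/mol = 0.021552 mol
mol H = 2 × 0.4854 g H₂O ÷ 18.015 g/mol = 0.053888 mol
mass O = 0.3994 − (0.25887 + 0.054320) = 0.086214 g → mol O = 0.086214 ÷ 15.999 = 0.0053887 mol
Divide by the smallest (0.0053887 mol): C 4.000, H 10.000, O 1.000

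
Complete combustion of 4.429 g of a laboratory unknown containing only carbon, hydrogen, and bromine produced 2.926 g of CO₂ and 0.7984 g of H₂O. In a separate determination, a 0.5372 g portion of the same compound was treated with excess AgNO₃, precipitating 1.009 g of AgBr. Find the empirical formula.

C3H4Br2

mol C = 2.926 g CO₂ ÷ 44.009 g/mol = 0.066486 mol
mol H = 2 × 0.7984 g H₂O ÷ 18.015 g/mol = 0.088637 mol
From the AgBr data: mol Br per gram of compound = (1.009 ÷ 187.772) ÷ 0.5372 = 0.010003 mol/g, so in the 4.429 g combustion sample mol Br = 0.044303 mol
Divide by the smallest (0.044303 mol): C 1.501, H 2.001, Br 1.000
Multiplying each by 2 gives whole numbers: C 3.00, H 4.00, Br 2.00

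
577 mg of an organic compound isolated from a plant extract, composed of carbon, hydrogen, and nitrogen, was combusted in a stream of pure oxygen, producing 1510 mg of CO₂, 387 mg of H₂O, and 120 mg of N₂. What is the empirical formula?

mol C = 1.51 g CO₂ ÷ 44.009 g/mol = 0.03431 mol
mol H = 2 × 0.387 g H₂O ÷ 18.015 g/mol = 0.04296 mol
mol N = 2 × 0.120 g N₂ ÷ 28.014 g/mol = 0.008567 mol
Divide by the smallest (0.008567 mol): C 4.005, H 5.015, N 1.000

C4H5N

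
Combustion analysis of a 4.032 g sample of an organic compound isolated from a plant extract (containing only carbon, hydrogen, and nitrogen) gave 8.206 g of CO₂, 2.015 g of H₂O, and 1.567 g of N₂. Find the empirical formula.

C5H6N3

mol C = 8.206 g CO₂ ÷ 44.009 g/mol = 0.18646 mol
mol H = 2 × 2.015 g H₂O ÷ 18.015 g/mol = 0.22370 mol
mol N = 2 × 1.567 g N₂ ÷ 28.014 g/mol = 0.11187 mol
Divide by the smallest (0.11187 mol): C 1.667, H 2.000, N 1.000
Multiplying each by 3 gives whole numbers: C 5.00, H 6.00, N 3.00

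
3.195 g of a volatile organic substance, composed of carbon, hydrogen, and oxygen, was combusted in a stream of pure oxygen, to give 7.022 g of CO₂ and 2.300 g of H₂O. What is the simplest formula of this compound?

C5H8O2

mol C = 7.022 g CO₂ ÷ 44.009 g/mol = 0.15956 mol
mol H = 2 × 2.300 g H₂O ÷ 18.015 g/mol = 0.25534 mol
mass O = 3.195 − (1.9165 + 0.25739) = 1.0212 g → mol O = 1.0212 ÷ 15.999 = 0.063826 mol
Divide by the smallest (0.063826 mol): C 2.500, H 4.001, O 1.000
Multiplying each by 2 gives whole numbers: C 5.00, H 8.00, O 2.00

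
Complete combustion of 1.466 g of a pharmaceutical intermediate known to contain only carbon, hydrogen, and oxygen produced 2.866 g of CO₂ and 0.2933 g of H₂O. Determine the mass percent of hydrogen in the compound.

2.24%

mol C = 2.866 g CO₂ ÷ 44.009 g/mol = 0.065123 mol
mol H = 2 × 0.2933 g H₂O ÷ 18.015 g/mol = 0.032562 mol
mass O = 1.466 − (0.78219 + 0.032822) = 0.65098 g → mol O = 0.65098 ÷ 15.999 = 0.040689 mol
mass % H = 0.032822 g ÷ 1.466 g × 100%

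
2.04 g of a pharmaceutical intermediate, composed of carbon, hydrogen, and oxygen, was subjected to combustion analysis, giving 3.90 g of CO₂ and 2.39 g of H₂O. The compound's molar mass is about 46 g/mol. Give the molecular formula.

mol C = 3.90 g CO₂ ÷ 44.009 g/mol = 0.08862 mol
mol H = 2 × 2.39 g H₂O ÷ 18.015 g/mol = 0.2653 mol
mass O = 2.04 − (1.064 + 0.2675) = 0.7081 g → mol O = 0.7081 ÷ 15.999 = 0.04426 mol
Divide by the smallest (0.04426 mol): C 2.002, H 5.995, O 1.000
Empirical formula: C2H6O
Empirical-formula mass = 46.07 g/mol; 46 ÷ 46.07 ≈ 1, so the molecular formula is C2H6O.

C2H6O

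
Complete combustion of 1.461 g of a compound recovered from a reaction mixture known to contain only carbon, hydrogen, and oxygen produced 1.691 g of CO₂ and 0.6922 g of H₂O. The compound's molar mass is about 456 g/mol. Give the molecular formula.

C12H24O18

mol C = 1.691 g CO₂ ÷ 44.009 g/mol = 0.038424 mol
mol H = 2 × 0.6922 g H₂O ÷ 18.015 g/mol = 0.076847 mol
mass O = 1.461 − (0.46151 + 0.077462) = 0.92203 g → mol O = 0.92203 ÷ 15.999 = 0.057630 mol
Divide by the smallest (0.038424 mol): C 1.000, H 2.000, O 1.500
Multiplying each by 2 gives whole numbers: C 2.00, H 4.00, O 3.00
Empirical formula: C2H4O3
Empirical-formula mass = 76.05 g/mol; 456 ÷ 76.05 ≈ 6, so the molecular formula is C12H24O18.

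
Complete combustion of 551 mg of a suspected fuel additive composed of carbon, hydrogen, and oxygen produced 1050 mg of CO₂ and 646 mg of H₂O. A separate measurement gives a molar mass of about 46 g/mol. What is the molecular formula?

mol C = 1.05 g CO₂ ÷ 44.009 g/mol = 0.02386 mol
mol H = 2 × 0.646 g H₂O ÷ 18.015 g/mol = 0.07172 mol
mass O = 0.551 − (0.2866 + 0.07229) = 0.1921 g → mol O = 0.1921 ÷ 15.999 = 0.01201 mol
Divide by the smallest (0.01201 mol): C 1.987, H 5.972, O 1.000
Empirical formula: C2H6O
Empirical-formula mass = 46.07 g/mol; 46 ÷ 46.07 ≈ 1, so the molecular formula is C2H6O.

C2H6O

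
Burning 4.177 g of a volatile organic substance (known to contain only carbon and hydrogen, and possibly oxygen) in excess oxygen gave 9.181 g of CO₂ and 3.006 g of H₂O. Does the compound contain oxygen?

mol C = 9.181 g CO₂ ÷ 44.009 g/mol = 0.20862 mol
mol H = 2 × 3.006 g H₂O ÷ 18.015 g/mol = 0.33372 mol
C and H account for only 2.8421 g of the 4.177 g sample; the remaining 1.3349 g must be oxygen.

yes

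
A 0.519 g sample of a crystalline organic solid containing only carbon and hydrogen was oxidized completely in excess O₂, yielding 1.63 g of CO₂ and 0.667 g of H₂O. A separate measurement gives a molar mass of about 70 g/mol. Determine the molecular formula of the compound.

C5H10

mol C = 1.63 g CO₂ ÷ 44.009 g/mol = 0.03704 mol
mol H = 2 × 0.667 g H₂O ÷ 18.015 g/mol = 0.07405 mol
Divide by the smallest (0.03704 mol): C 1.000, H 1.999
Empirical formula: CH2
Empirical-formula mass = 14.03 g/mol; 70 ÷ 14.03 ≈ 5, so the molecular formula is C5H10.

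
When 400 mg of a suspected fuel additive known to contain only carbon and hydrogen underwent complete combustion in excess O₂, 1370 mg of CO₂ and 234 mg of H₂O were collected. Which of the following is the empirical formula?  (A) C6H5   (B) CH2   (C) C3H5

mol C = 1.37 g CO₂ ÷ 44.009 g/mol = 0.03113 mol
mol H = 2 × 0.234 g H₂O ÷ 18.015 g/mol = 0.02598 mol
Divide by the smallest (0.02598 mol): C 1.198, H 1.000
Multiplying each by 5 gives whole numbers: C 5.99, H 5.00

(A) C6H5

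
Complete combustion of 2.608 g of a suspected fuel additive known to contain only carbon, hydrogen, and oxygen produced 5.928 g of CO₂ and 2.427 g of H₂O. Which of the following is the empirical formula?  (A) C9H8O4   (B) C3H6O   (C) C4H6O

(B) C3H6O

mol C = 5.928 g CO₂ ÷ 44.009 g/mol = 0.13470 mol
mol H = 2 × 2.427 g H₂O ÷ 18.015 g/mol = 0.26944 mol
mass O = 2.608 − (1.6179 + 0.27160) = 0.71852 g → mol O = 0.71852 ÷ 15.999 = 0.044911 mol
Divide by the smallest (0.044911 mol): C 2.999, H 6.000, O 1.000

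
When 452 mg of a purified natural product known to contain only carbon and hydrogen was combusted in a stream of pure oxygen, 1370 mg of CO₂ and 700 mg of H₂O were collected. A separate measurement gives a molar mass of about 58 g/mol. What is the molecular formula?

mol C = 1.37 g CO₂ ÷ 44.009 g/mol = 0.03113 mol
mol H = 2 × 0.700 g H₂O ÷ 18.015 g/mol = 0.07771 mol
Divide by the smallest (0.03113 mol): C 1.000, H 2.496
Multiplying each by 2 gives whole numbers: C 2.00, H 4.99
Empirical formula: C2H5
Empirical-formula mass = 29.06 g/mol; 58 ÷ 29.06 ≈ 2, so the molecular formula is C4H10.

C4H10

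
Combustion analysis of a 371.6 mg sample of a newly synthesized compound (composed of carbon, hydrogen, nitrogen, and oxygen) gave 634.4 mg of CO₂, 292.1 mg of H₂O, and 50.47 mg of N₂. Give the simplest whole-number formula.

C4H9NO2

mol C = 0.6344 g CO₂ ÷ 44.009 g/mol = 0.014415 mol
mol H = 2 × 0.2921 g H₂O ÷ 18.015 g/mol = 0.032429 mol
mol N = 2 × 0.05047 g N₂ ÷ 28.014 g/mol = 0.0036032 mol
mass O = 0.3716 − (0.17314 + 0.032688 + 0.050470) = 0.11530 g → mol O = 0.11530 ÷ 15.999 = 0.0072067 mol
Divide by the smallest (0.0036032 mol): C 4.001, H 9.000, N 1.000, O 2.000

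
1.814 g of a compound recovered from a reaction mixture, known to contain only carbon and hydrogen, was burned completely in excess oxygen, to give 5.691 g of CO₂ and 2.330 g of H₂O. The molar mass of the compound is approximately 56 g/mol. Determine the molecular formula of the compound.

C4H8

mol C = 5.691 g CO₂ ÷ 44.009 g/mol = 0.12931 mol
mol H = 2 × 2.330 g H₂O ÷ 18.015 g/mol = 0.25867 mol
Divide by the smallest (0.12931 mol): C 1.000, H 2.000
Empirical formula: CH2
Empirical-formula mass = 14.03 g/mol; 56 ÷ 14.03 ≈ 4, so the molecular formula is C4H8.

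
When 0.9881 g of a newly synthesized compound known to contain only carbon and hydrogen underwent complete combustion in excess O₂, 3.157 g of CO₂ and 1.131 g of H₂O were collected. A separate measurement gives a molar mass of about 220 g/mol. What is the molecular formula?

mol C = 3.157 g CO₂ ÷ 44.009 g/mol = 0.071735 mol
mol H = 2 × 1.131 g H₂O ÷ 18.015 g/mol = 0.12556 mol
Divide by the smallest (0.071735 mol): C 1.000, H 1.750
Multiplying each by 4 gives whole numbers: C 4.00, H 7.00
Empirical formula: C4H7
Empirical-formula mass = 55.10 g/mol; 220 ÷ 55.10 ≈ 4, so the molecular formula is C16H28.

C16H28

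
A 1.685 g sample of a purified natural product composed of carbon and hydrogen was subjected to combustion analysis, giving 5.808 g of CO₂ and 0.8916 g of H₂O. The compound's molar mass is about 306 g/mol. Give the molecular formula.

C24H18

mol C = 5.808 g CO₂ ÷ 44.009 g/mol = 0.13197 mol
mol H = 2 × 0.8916 g H₂O ÷ 18.015 g/mol = 0.098984 mol
Divide by the smallest (0.098984 mol): C 1.333, H 1.000
Multiplying each by 3 gives whole numbers: C 4.00, H 3.00
Empirical formula: C4H3
Empirical-formula mass = 51.07 g/mol; 306 ÷ 51.07 ≈ 6, so the molecular formula is C24H18.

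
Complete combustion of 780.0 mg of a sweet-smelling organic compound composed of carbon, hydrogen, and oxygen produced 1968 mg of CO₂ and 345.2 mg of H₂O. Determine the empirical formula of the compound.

mol C = 1.968 g CO₂ ÷ 44.009 g/mol = 0.044718 mol
mol H = 2 × 0.3452 g H₂O ÷ 18.015 g/mol = 0.038324 mol
mass O = 0.7800 − (0.53711 + 0.038630) = 0.20426 g → mol O = 0.20426 ÷ 15.999 = 0.012767 mol
Divide by the smallest (0.012767 mol): C 3.503, H 3.002, O 1.000
Multiplying each by 2 gives whole numbers: C 7.01, H 6.00, O 2.00

C7H6O2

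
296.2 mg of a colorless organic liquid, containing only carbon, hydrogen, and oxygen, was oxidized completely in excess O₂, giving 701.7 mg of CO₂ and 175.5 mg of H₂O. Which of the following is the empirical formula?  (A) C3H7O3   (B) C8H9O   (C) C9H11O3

(C) C9H11O3

mol C = 0.7017 g CO₂ ÷ 44.009 g/mol = 0.015944 mol
mol H = 2 × 0.1755 g H₂O ÷ 18.015 g/mol = 0.019484 mol
mass O = 0.2962 − (0.19151 + 0.019640) = 0.085051 g → mol O = 0.085051 ÷ 15.999 = 0.0053160 mol
Divide by the smallest (0.0053160 mol): C 2.999, H 3.665, O 1.000
Multiplying each by 3 gives whole numbers: C 9.00, H 11.00, O 3.00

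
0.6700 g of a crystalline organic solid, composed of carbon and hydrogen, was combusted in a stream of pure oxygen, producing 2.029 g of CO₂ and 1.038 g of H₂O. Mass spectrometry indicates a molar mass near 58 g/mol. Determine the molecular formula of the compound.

C4H10

mol C = 2.029 g CO₂ ÷ 44.009 g/mol = 0.046104 mol
mol H = 2 × 1.038 g H₂O ÷ 18.015 g/mol = 0.11524 mol
Divide by the smallest (0.046104 mol): C 1.000, H 2.499
Multiplying each by 2 gives whole numbers: C 2.00, H 5.00
Empirical formula: C2H5
Empirical-formula mass = 29.06 g/mol; 58 ÷ 29.06 ≈ 2, so the molecular formula is C4H10.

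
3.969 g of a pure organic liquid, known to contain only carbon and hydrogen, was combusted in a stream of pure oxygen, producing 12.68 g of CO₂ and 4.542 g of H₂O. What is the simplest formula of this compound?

mol C = 12.68 g CO₂ ÷ 44.009 g/mol = 0.28812 mol
mol H = 2 × 4.542 g H₂O ÷ 18.015 g/mol = 0.50425 mol
Divide by the smallest (0.28812 mol): C 1.000, H 1.750
Multiplying each by 4 gives whole numbers: C 4.00, H 7.00

C4H7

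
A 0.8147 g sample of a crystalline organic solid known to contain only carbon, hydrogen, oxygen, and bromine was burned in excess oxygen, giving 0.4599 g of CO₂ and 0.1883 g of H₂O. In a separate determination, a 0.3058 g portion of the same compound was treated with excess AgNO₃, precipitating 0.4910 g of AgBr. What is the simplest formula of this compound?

C3H6Br2O2

mol C = 0.4599 g CO₂ ÷ 44.009 g/mol = 0.010450 mol
mol H = 2 × 0.1883 g H₂O ÷ 18.015 g/mol = 0.020905 mol
From the AgBr data: mol Br per gram of compound = (0.4910 ÷ 187.772) ÷ 0.3058 = 0.0085509 mol/g, so in the 0.8147 g combustion sample mol Br = 0.0069664 mol
mass O = 0.8147 − (0.12552 + 0.021072 + 0.55665) = 0.11146 g → mol O = 0.11146 ÷ 15.999 = 0.0069670 mol
Divide by the smallest (0.0069664 mol): C 1.500, H 3.001, Br 1.000, O 1.000
Multiplying each by 2 gives whole numbers: C 3.00, H 6.00, Br 2.00, O 2.00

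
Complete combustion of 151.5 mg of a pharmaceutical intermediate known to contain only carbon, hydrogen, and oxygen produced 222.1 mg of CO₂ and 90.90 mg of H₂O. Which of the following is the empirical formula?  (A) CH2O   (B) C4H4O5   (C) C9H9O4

mol C = 0.2221 g CO₂ ÷ 44.009 g/mol = 0.0050467 mol
mol H = 2 × 0.09090 g H₂O ÷ 18.015 g/mol = 0.010092 mol
mass O = 0.1515 − (0.060616 + 0.010172) = 0.080712 g → mol O = 0.080712 ÷ 15.999 = 0.0050448 mol
Divide by the smallest (0.0050448 mol): C 1.000, H 2.000, O 1.000

(A) CH2O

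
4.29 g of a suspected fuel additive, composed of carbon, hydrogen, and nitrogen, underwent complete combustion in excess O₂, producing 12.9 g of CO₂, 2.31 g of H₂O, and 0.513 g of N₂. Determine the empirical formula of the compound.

mol C = 12.9 g CO₂ ÷ 44.009 g/mol = 0.2931 mol
mol H = 2 × 2.31 g H₂O ÷ 18.015 g/mol = 0.2565 mol
mol N = 2 × 0.513 g N₂ ÷ 28.014 g/mol = 0.03662 mol
Divide by the smallest (0.03662 mol): C 8.003, H 7.002, N 1.000

C8H7N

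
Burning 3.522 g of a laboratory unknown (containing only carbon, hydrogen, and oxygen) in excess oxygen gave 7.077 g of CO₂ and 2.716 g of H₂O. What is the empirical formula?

C8H15O4

mol C = 7.077 g CO₂ ÷ 44.009 g/mol = 0.16081 mol
mol H = 2 × 2.716 g H₂O ÷ 18.015 g/mol = 0.30153 mol
mass O = 3.522 − (1.9315 + 0.30394) = 1.2866 g → mol O = 1.2866 ÷ 15.999 = 0.080417 mol
Divide by the smallest (0.080417 mol): C 2.000, H 3.750, O 1.000
Multiplying each by 4 gives whole numbers: C 8.00, H 15.00, O 4.00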